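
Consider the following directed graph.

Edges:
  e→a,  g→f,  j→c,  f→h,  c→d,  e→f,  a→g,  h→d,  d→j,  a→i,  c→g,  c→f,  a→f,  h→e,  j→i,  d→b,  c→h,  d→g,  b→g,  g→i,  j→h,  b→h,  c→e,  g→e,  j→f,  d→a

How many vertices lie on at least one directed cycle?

9

A vertex is on a directed cycle iff it belongs to a strongly connected component of size ≥ 2 (or has a self-loop).
The vertices on cycles are {a, b, c, d, e, f, g, h, j} — 9 in total.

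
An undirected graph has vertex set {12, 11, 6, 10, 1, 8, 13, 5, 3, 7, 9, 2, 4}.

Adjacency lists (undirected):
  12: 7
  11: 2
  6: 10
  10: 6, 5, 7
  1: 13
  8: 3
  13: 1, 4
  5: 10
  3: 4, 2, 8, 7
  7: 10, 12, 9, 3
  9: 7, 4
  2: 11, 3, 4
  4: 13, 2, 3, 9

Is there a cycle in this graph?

DFS, tracking each vertex's parent; an edge to a visited non-parent vertex closes a cycle.
Start from 11:
visit 11 (parent –)
  visit 2 (parent 11)
    2–11: parent, skip
    visit 3 (parent 2)
      visit 4 (parent 3)
        visit 13 (parent 4)
          visit 1 (parent 13)
            1–13: parent, skip
          13–4: parent, skip
        4–2: 2 visited and ≠ parent → cycle
Cycle: 2 – 3 – 4 – 2.

Yes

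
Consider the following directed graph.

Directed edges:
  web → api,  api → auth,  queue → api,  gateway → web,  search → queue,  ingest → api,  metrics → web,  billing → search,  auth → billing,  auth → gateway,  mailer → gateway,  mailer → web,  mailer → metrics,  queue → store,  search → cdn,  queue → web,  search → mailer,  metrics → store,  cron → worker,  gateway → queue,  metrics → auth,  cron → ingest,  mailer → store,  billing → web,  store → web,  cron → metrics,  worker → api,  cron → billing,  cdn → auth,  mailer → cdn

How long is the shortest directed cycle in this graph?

For each vertex v, BFS finds the shortest path from v back to v.
The shortest such closed walk is billing → search → cdn → auth → billing, length 4.

4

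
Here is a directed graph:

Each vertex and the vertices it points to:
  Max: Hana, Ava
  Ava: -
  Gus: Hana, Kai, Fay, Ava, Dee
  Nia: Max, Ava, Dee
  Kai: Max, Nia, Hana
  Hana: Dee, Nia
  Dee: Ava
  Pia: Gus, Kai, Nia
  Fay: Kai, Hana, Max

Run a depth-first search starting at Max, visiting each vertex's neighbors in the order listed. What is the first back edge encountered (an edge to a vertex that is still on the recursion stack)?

DFS from Max (visiting each vertex's neighbors in the order listed); mark gray on enter, black on exit:
Max gray
  Hana gray
    Dee gray
      Ava gray
      Ava black
    Dee black
    Nia gray
      Nia→Max: Max is gray → back edge
First back edge: Nia → Max.

Nia→Max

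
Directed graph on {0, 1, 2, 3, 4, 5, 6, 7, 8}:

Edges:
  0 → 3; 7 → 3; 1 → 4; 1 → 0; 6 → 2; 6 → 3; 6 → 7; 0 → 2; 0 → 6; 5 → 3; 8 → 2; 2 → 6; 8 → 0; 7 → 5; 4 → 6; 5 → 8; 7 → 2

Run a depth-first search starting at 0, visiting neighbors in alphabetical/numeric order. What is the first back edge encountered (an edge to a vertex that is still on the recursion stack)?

DFS from 0 (visiting neighbors in alphabetical/numeric order); mark gray on enter, black on exit:
0 gray
  2 gray
    6 gray
      6→2: 2 is gray → back edge
First back edge: 6 → 2.

6→2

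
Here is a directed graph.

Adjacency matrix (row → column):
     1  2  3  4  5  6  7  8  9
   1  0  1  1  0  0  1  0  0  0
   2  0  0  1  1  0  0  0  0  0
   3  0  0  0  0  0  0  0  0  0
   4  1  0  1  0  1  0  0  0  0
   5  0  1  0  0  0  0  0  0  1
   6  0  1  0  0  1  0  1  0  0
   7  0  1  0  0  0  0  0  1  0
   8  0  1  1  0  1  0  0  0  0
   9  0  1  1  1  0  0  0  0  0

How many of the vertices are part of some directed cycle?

A vertex is on a directed cycle iff it belongs to a strongly connected component of size ≥ 2 (or has a self-loop).
The vertices on cycles are {1, 2, 4, 5, 6, 7, 8, 9} — 8 in total.

8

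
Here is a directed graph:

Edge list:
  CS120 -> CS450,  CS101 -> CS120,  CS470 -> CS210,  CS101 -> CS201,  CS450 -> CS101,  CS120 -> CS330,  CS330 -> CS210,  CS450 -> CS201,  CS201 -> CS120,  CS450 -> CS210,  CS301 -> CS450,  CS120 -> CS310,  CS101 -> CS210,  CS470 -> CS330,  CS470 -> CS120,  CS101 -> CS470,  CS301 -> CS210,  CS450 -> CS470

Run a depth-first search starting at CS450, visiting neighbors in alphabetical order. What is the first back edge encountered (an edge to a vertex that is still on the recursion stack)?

CS120→CS450

DFS from CS450 (visiting neighbors in alphabetical order); mark gray on enter, black on exit:
CS450 gray
  CS101 gray
    CS120 gray
      CS310 gray
      CS310 black
      CS330 gray
        CS210 gray
        CS210 black
      CS330 black
      CS120→CS450: CS450 is gray → back edge
First back edge: CS120 → CS450.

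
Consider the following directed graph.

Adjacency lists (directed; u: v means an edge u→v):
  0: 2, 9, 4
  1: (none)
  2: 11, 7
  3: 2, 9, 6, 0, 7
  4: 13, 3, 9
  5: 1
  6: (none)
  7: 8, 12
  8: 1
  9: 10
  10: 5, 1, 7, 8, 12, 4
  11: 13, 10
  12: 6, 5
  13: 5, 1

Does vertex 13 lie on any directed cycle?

No

13 lies on a cycle iff there is a path from 13 back to itself.
Exploring from 13, it never reaches itself; equivalently, its strongly connected component is a singleton.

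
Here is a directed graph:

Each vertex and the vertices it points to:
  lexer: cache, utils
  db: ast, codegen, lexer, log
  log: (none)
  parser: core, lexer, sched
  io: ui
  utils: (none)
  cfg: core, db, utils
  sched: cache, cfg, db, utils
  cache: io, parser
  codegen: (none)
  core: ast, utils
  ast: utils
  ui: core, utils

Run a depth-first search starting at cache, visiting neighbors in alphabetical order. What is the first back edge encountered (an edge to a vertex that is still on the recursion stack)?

DFS from cache (visiting neighbors in alphabetical order); mark gray on enter, black on exit:
cache gray
  io gray
    ui gray
      core gray
        ast gray
          utils gray
          utils black
        ast black
        core→utils: utils black — skip
      core black
      ui→utils: utils black — skip
    ui black
  io black
  parser gray
    parser→core: core black — skip
    lexer gray
      lexer→cache: cache is gray → back edge
First back edge: lexer → cache.

lexer->cache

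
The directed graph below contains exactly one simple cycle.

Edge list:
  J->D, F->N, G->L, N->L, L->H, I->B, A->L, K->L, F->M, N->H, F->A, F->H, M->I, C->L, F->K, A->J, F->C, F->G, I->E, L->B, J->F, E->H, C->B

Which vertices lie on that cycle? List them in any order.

DFS with gray/black marking from J:
J gray
  D gray
  D black
  F gray
    A gray
      A→J: J is gray → back edge
Back edge closes the cycle J → F → A → J; its vertices are {A, F, J}.

A, F, J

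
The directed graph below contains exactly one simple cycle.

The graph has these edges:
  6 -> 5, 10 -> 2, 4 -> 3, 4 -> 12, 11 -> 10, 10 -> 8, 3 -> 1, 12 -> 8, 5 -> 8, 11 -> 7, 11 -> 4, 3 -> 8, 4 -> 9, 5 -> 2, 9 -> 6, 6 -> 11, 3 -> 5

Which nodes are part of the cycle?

4, 6, 9, 11

DFS with gray/black marking from 11:
11 gray
  10 gray
    2 gray
    2 black
    8 gray
    8 black
  10 black
  7 gray
  7 black
  4 gray
    12 gray
      12→8: 8 black — skip
    12 black
    3 gray
      1 gray
      1 black
      3→8: 8 black — skip
      5 gray
        5→2: 2 black — skip
        5→8: 8 black — skip
      5 black
    3 black
    9 gray
      6 gray
        6→11: 11 is gray → back edge
Back edge closes the cycle 11 → 4 → 9 → 6 → 11; its vertices are {4, 6, 9, 11}.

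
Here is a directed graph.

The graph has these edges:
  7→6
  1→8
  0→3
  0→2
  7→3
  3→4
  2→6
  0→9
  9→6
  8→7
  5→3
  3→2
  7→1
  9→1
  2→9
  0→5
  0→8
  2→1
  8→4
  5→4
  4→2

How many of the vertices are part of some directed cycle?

A vertex is on a directed cycle iff it belongs to a strongly connected component of size ≥ 2 (or has a self-loop).
The vertices on cycles are {1, 2, 3, 4, 7, 8, 9} — 7 in total.

7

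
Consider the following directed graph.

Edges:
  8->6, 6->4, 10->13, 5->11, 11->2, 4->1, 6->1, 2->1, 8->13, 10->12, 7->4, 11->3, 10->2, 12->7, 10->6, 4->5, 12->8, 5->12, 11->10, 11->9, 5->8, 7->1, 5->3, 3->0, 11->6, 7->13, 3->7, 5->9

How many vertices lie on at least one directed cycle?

A vertex is on a directed cycle iff it belongs to a strongly connected component of size ≥ 2 (or has a self-loop).
The vertices on cycles are {3, 4, 5, 6, 7, 8, 10, 11, 12} — 9 in total.

9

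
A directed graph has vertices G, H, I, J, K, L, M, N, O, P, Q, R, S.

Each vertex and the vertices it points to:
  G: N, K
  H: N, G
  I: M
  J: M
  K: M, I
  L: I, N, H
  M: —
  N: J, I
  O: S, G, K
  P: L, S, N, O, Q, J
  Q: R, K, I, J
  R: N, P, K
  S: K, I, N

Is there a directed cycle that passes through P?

P is on a cycle iff P can reach itself via ≥1 edge.
P → Q → R → P — yes.

Yes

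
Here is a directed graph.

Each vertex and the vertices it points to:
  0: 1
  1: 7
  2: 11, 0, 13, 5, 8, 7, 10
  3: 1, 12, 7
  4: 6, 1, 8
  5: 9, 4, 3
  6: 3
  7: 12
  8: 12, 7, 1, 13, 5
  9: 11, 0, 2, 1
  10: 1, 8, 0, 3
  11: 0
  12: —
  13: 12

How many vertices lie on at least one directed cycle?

A vertex is on a directed cycle iff it belongs to a strongly connected component of size ≥ 2 (or has a self-loop).
The vertices on cycles are {2, 4, 5, 8, 9, 10} — 6 in total.

6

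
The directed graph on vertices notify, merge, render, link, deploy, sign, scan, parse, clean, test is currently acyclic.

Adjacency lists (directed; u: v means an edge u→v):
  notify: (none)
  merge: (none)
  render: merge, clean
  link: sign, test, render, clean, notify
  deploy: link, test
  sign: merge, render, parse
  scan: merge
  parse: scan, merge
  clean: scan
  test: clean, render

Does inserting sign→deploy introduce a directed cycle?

Adding sign→deploy creates a cycle iff deploy can already reach sign.
Path from deploy: deploy → link → sign.
So deploy → … → sign → deploy is a cycle.

Yes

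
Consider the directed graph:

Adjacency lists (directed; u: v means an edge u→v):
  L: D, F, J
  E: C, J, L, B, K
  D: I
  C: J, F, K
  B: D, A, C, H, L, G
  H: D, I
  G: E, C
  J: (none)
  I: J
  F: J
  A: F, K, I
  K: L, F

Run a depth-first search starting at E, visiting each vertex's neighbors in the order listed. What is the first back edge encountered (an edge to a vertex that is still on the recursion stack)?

DFS from E (visiting each vertex's neighbors in the order listed); mark gray on enter, black on exit:
E gray
  C gray
    J gray
    J black
    F gray
      F→J: J black — skip
    F black
    K gray
      L gray
        D gray
          I gray
            I→J: J black — skip
          I black
        D black
        L→F: F black — skip
        L→J: J black — skip
      L black
      K→F: F black — skip
    K black
  C black
  E→J: J black — skip
  E→L: L black — skip
  B gray
    B→D: D black — skip
    A gray
      A→F: F black — skip
      A→K: K black — skip
      A→I: I black — skip
    A black
    B→C: C black — skip
    H gray
      H→D: D black — skip
      H→I: I black — skip
    H black
    B→L: L black — skip
    G gray
      G→E: E is gray → back edge
First back edge: G → E.

G→E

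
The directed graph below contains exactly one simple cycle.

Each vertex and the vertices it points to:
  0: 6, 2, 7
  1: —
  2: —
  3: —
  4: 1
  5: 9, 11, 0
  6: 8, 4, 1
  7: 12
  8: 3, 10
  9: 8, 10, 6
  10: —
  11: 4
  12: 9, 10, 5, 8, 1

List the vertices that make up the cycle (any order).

0, 5, 7, 12

DFS with gray/black marking from 7:
7 gray
  12 gray
    9 gray
      8 gray
        3 gray
        3 black
        10 gray
        10 black
      8 black
      9→10: 10 black — skip
      6 gray
        6→8: 8 black — skip
        4 gray
          1 gray
          1 black
        4 black
        6→1: 1 black — skip
      6 black
    9 black
    12→10: 10 black — skip
    5 gray
      5→9: 9 black — skip
      11 gray
        11→4: 4 black — skip
      11 black
      0 gray
        0→6: 6 black — skip
        2 gray
        2 black
        0→7: 7 is gray → back edge
Back edge closes the cycle 7 → 12 → 5 → 0 → 7; its vertices are {0, 5, 7, 12}.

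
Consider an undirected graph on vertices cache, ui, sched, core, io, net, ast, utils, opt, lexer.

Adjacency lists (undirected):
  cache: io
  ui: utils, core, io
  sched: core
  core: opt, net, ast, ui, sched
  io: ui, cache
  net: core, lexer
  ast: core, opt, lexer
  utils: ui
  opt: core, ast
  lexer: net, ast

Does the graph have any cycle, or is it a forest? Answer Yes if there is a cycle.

Yes

DFS, tracking each vertex's parent; an edge to a visited non-parent vertex closes a cycle.
Start from ui:
visit ui (parent –)
  visit utils (parent ui)
    utils–ui: parent, skip
  visit core (parent ui)
    visit opt (parent core)
      opt–core: parent, skip
      visit ast (parent opt)
        ast–core: core visited and ≠ parent → cycle
Cycle: core – opt – ast – core.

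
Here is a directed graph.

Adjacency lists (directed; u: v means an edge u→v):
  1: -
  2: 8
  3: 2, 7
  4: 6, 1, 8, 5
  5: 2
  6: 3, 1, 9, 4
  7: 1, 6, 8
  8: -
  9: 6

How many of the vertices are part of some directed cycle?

A vertex is on a directed cycle iff it belongs to a strongly connected component of size ≥ 2 (or has a self-loop).
The vertices on cycles are {3, 4, 6, 7, 9} — 5 in total.

5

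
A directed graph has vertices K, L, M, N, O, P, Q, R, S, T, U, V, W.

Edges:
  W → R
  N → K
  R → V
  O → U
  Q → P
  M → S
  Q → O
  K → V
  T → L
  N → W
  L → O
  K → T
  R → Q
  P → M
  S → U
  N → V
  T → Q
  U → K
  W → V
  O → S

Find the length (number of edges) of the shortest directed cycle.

For each vertex v, BFS finds the shortest path from v back to v.
The shortest such closed walk is K → T → L → O → U → K, length 5.

5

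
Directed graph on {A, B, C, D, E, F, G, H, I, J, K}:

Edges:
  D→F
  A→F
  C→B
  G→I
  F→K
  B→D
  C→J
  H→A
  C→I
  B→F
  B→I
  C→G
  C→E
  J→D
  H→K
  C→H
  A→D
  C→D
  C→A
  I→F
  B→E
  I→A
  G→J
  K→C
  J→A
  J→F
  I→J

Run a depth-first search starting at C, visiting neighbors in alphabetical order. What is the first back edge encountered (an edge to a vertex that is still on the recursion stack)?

K→C

DFS from C (visiting neighbors in alphabetical order); mark gray on enter, black on exit:
C gray
  A gray
    D gray
      F gray
        K gray
          K→C: C is gray → back edge
First back edge: K → C.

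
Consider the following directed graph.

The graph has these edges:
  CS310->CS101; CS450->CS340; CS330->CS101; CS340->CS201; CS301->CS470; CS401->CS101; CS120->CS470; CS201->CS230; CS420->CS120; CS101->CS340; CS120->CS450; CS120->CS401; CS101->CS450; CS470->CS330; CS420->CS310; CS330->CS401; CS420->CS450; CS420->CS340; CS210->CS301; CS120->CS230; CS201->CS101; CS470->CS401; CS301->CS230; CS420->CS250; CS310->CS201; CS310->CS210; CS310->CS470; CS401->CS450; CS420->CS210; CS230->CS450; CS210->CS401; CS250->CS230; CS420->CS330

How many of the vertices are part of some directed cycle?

5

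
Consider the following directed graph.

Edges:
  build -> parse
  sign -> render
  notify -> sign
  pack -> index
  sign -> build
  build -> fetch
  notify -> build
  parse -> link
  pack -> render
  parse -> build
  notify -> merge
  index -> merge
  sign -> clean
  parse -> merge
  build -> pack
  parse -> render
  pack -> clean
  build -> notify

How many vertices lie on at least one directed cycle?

4

A vertex is on a directed cycle iff it belongs to a strongly connected component of size ≥ 2 (or has a self-loop).
The vertices on cycles are {sign, build, parse, notify} — 4 in total.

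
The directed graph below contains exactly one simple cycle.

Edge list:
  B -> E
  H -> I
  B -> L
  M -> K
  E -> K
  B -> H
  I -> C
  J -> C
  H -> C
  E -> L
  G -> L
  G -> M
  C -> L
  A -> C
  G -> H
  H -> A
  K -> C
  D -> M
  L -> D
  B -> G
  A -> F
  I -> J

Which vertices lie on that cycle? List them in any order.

C, D, K, L, M

DFS with gray/black marking from L:
L gray
  D gray
    M gray
      K gray
        C gray
          C→L: L is gray → back edge
Back edge closes the cycle L → D → M → K → C → L; its vertices are {C, D, K, L, M}.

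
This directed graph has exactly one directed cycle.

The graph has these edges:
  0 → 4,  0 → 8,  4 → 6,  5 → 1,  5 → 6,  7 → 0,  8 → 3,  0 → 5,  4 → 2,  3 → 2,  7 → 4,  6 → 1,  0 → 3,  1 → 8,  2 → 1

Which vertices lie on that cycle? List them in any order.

DFS with gray/black marking from 8:
8 gray
  3 gray
    2 gray
      1 gray
        1→8: 8 is gray → back edge
Back edge closes the cycle 8 → 3 → 2 → 1 → 8; its vertices are {1, 2, 3, 8}.

1, 2, 3, 8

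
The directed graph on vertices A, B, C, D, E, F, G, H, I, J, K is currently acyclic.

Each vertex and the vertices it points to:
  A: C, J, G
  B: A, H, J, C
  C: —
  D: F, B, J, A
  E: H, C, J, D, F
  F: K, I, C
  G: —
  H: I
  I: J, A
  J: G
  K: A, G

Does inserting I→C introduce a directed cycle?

No

Adding I→C creates a cycle iff C can already reach I.
Explore from C: no path reaches I. The graph stays acyclic.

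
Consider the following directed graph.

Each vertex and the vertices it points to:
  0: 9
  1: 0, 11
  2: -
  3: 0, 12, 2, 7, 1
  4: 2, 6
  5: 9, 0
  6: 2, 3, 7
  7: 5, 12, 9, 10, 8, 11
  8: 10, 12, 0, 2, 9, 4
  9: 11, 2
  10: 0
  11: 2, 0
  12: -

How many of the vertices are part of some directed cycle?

A vertex is on a directed cycle iff it belongs to a strongly connected component of size ≥ 2 (or has a self-loop).
The vertices on cycles are {0, 3, 4, 6, 7, 8, 9, 11} — 8 in total.

8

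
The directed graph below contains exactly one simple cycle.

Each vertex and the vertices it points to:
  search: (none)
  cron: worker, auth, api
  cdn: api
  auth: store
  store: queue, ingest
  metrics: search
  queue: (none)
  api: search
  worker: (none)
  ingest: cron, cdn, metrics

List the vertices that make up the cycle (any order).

DFS with gray/black marking from store:
store gray
  queue gray
  queue black
  ingest gray
    cron gray
      worker gray
      worker black
      auth gray
        auth→store: store is gray → back edge
Back edge closes the cycle store → ingest → cron → auth → store; its vertices are {auth, cron, store, ingest}.

auth, cron, store, ingest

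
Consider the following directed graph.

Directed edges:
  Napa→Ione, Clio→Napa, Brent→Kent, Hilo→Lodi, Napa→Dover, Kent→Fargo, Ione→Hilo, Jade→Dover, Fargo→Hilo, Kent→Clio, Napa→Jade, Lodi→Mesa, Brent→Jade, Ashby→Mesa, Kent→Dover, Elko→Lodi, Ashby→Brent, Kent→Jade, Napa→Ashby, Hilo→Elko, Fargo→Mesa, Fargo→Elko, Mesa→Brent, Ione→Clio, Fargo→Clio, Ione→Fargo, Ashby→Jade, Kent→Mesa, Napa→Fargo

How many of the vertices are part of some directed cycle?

A vertex is on a directed cycle iff it belongs to a strongly connected component of size ≥ 2 (or has a self-loop).
The vertices on cycles are {Clio, Elko, Hilo, Ione, Kent, Lodi, Mesa, Napa, Ashby, Brent, Fargo} — 11 in total.

11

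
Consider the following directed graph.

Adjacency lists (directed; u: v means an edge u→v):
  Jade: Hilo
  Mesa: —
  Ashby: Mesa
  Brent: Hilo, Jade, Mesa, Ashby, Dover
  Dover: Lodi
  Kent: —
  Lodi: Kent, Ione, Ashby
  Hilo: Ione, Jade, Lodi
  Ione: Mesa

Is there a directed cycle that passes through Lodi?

No

Lodi lies on a cycle iff there is a path from Lodi back to itself.
Exploring from Lodi, it never reaches itself; equivalently, its strongly connected component is a singleton.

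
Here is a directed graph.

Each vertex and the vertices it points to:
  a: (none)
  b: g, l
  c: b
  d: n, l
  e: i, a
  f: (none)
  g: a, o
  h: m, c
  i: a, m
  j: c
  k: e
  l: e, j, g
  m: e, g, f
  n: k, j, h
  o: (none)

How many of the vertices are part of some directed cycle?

A vertex is on a directed cycle iff it belongs to a strongly connected component of size ≥ 2 (or has a self-loop).
The vertices on cycles are {b, c, e, i, j, l, m} — 7 in total.

7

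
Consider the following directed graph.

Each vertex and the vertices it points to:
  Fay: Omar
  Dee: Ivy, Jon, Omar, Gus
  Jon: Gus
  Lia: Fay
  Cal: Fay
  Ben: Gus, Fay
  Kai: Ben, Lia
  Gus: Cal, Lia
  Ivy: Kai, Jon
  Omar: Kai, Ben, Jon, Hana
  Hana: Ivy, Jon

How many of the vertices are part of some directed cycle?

A vertex is on a directed cycle iff it belongs to a strongly connected component of size ≥ 2 (or has a self-loop).
The vertices on cycles are {Ben, Cal, Fay, Gus, Ivy, Jon, Kai, Lia, Hana, Omar} — 10 in total.

10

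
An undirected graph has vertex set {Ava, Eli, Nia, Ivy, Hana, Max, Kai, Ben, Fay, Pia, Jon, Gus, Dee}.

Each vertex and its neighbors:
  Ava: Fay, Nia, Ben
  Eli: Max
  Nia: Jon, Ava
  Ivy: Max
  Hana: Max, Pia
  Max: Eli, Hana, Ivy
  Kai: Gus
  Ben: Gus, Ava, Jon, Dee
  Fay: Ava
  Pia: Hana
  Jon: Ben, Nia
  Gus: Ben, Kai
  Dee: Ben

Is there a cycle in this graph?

Yes

DFS, tracking each vertex's parent; an edge to a visited non-parent vertex closes a cycle.
Start from Ivy:
visit Ivy (parent –)
  visit Max (parent Ivy)
    visit Eli (parent Max)
      Eli–Max: parent, skip
    visit Hana (parent Max)
      Hana–Max: parent, skip
      visit Pia (parent Hana)
        Pia–Hana: parent, skip
    Max–Ivy: parent, skip
visit Ava (parent –)
  visit Fay (parent Ava)
    Fay–Ava: parent, skip
  visit Nia (parent Ava)
    visit Jon (parent Nia)
      visit Ben (parent Jon)
        visit Gus (parent Ben)
          Gus–Ben: parent, skip
          visit Kai (parent Gus)
            Kai–Gus: parent, skip
        Ben–Ava: Ava visited and ≠ parent → cycle
Cycle: Ava – Nia – Jon – Ben – Ava.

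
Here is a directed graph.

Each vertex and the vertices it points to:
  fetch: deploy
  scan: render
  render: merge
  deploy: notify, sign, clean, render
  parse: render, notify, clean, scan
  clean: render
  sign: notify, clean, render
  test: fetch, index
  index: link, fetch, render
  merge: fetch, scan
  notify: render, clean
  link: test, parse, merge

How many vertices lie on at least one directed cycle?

A vertex is on a directed cycle iff it belongs to a strongly connected component of size ≥ 2 (or has a self-loop).
The vertices on cycles are {link, scan, sign, test, clean, fetch, index, merge, deploy, notify, render} — 11 in total.

11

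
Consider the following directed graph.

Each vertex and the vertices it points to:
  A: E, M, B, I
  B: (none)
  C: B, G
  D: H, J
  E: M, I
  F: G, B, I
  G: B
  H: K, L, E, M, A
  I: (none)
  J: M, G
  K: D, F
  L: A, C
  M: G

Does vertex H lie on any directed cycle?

Yes

H is on a cycle iff H can reach itself via ≥1 edge.
H → K → D → H — yes.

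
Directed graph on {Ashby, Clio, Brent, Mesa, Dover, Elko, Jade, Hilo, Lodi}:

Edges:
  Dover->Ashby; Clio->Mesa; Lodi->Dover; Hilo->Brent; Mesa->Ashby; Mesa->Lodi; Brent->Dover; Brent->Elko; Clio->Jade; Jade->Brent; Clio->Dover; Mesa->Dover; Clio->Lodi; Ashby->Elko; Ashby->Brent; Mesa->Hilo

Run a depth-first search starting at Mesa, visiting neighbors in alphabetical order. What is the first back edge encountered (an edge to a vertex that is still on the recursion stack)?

Dover->Ashby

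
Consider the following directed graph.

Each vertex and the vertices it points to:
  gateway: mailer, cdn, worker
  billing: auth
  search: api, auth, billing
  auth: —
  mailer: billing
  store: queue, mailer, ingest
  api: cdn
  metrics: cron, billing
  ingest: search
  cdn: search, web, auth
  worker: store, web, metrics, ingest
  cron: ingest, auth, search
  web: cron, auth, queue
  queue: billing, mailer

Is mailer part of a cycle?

No

mailer lies on a cycle iff there is a path from mailer back to itself.
Exploring from mailer, it never reaches itself; equivalently, its strongly connected component is a singleton.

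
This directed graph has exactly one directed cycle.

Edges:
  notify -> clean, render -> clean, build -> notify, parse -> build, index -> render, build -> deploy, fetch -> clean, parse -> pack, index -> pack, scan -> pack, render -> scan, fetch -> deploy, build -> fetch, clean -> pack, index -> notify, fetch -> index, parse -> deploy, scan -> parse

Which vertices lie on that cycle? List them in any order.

DFS with gray/black marking from parse:
parse gray
  pack gray
  pack black
  deploy gray
  deploy black
  build gray
    fetch gray
      index gray
        index→pack: pack black — skip
        render gray
          scan gray
            scan→pack: pack black — skip
            scan→parse: parse is gray → back edge
Back edge closes the cycle parse → build → fetch → index → render → scan → parse; its vertices are {scan, build, fetch, index, parse, render}.

scan, build, fetch, index, parse, render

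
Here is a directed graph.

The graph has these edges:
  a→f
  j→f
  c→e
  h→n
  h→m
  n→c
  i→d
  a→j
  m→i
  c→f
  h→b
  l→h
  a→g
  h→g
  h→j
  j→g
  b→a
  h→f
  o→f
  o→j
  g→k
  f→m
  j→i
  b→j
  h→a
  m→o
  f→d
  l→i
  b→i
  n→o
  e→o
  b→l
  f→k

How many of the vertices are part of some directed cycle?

A vertex is on a directed cycle iff it belongs to a strongly connected component of size ≥ 2 (or has a self-loop).
The vertices on cycles are {b, f, h, j, l, m, o} — 7 in total.

7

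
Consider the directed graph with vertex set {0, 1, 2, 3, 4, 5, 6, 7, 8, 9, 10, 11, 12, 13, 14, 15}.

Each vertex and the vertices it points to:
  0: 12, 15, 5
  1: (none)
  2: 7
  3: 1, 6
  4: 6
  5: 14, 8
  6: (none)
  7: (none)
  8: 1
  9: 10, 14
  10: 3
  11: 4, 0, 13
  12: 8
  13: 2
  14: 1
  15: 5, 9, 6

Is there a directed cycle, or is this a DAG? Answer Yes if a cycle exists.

DFS with white/gray/black marking, starting from 15:
15 gray
  5 gray
    14 gray
      1 gray
      1 black
    14 black
    8 gray
      8→1: 1 black — skip
    8 black
  5 black
  9 gray
    10 gray
      3 gray
        3→1: 1 black — skip
        6 gray
        6 black
      3 black
    10 black
    9→14: 14 black — skip
  9 black
  15→6: 6 black — skip
15 black
0 gray
  12 gray
    12→8: 8 black — skip
  12 black
  0→15: 15 black — skip
  0→5: 5 black — skip
0 black
2 gray
  7 gray
  7 black
2 black
4 gray
  4→6: 6 black — skip
4 black
11 gray
  11→4: 4 black — skip
  11→0: 0 black — skip
  13 gray
    13→2: 2 black — skip
  13 black
11 black
Every edge goes to a white or black vertex — no back edge, so the graph is acyclic.

No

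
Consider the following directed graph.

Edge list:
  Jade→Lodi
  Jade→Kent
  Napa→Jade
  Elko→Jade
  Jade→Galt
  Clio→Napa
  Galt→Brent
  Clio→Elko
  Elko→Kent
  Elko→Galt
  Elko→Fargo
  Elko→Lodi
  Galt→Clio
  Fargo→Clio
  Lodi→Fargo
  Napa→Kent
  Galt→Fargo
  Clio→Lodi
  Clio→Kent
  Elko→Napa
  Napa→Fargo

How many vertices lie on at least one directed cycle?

7

A vertex is on a directed cycle iff it belongs to a strongly connected component of size ≥ 2 (or has a self-loop).
The vertices on cycles are {Clio, Elko, Galt, Jade, Lodi, Napa, Fargo} — 7 in total.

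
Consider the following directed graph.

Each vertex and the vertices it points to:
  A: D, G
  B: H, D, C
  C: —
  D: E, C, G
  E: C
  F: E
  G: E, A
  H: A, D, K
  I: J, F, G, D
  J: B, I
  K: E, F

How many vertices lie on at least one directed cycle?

A vertex is on a directed cycle iff it belongs to a strongly connected component of size ≥ 2 (or has a self-loop).
The vertices on cycles are {A, D, G, I, J} — 5 in total.

5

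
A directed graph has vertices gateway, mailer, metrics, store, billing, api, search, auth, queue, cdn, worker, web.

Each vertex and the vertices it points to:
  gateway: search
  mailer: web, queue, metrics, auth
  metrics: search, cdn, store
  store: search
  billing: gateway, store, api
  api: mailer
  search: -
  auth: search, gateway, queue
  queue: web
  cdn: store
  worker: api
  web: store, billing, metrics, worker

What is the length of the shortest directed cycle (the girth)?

4

For each vertex v, BFS finds the shortest path from v back to v.
The shortest such closed walk is mailer → web → billing → api → mailer, length 4.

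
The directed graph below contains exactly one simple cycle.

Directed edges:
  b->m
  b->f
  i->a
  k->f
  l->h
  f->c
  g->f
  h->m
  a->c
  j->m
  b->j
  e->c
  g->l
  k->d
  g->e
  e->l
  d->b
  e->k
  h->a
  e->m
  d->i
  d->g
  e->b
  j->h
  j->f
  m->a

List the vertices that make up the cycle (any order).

d, e, g, k

DFS with gray/black marking from d:
d gray
  i gray
    a gray
      c gray
      c black
    a black
  i black
  b gray
    j gray
      h gray
        h→a: a black — skip
        m gray
          m→a: a black — skip
        m black
      h black
      j→m: m black — skip
      f gray
        f→c: c black — skip
      f black
    j black
    b→f: f black — skip
    b→m: m black — skip
  b black
  g gray
    g→f: f black — skip
    l gray
      l→h: h black — skip
    l black
    e gray
      e→c: c black — skip
      e→m: m black — skip
      e→b: b black — skip
      k gray
        k→f: f black — skip
        k→d: d is gray → back edge
Back edge closes the cycle d → g → e → k → d; its vertices are {d, e, g, k}.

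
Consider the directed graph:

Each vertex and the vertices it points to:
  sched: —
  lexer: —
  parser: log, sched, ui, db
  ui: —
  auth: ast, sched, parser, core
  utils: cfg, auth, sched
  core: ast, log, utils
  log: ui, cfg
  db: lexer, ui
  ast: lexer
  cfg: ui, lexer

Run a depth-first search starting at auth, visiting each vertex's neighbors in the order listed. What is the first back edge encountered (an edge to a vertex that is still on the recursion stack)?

DFS from auth (visiting each vertex's neighbors in the order listed); mark gray on enter, black on exit:
auth gray
  ast gray
    lexer gray
    lexer black
  ast black
  sched gray
  sched black
  parser gray
    log gray
      ui gray
      ui black
      cfg gray
        cfg→ui: ui black — skip
        cfg→lexer: lexer black — skip
      cfg black
    log black
    parser→sched: sched black — skip
    parser→ui: ui black — skip
    db gray
      db→lexer: lexer black — skip
      db→ui: ui black — skip
    db black
  parser black
  core gray
    core→ast: ast black — skip
    core→log: log black — skip
    utils gray
      utils→cfg: cfg black — skip
      utils→auth: auth is gray → back edge
First back edge: utils → auth.

utils→auth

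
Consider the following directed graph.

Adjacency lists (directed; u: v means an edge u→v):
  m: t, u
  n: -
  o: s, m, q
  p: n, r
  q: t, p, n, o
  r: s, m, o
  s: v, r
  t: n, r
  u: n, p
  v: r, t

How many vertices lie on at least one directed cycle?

9

A vertex is on a directed cycle iff it belongs to a strongly connected component of size ≥ 2 (or has a self-loop).
The vertices on cycles are {m, o, p, q, r, s, t, u, v} — 9 in total.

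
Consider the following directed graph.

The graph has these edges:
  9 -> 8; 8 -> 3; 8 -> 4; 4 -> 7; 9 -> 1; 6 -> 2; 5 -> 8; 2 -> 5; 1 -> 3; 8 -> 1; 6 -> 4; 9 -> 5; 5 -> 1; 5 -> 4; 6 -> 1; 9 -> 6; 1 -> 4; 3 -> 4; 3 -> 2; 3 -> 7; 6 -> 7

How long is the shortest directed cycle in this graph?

For each vertex v, BFS finds the shortest path from v back to v.
The shortest such closed walk is 2 → 5 → 1 → 3 → 2, length 4.

4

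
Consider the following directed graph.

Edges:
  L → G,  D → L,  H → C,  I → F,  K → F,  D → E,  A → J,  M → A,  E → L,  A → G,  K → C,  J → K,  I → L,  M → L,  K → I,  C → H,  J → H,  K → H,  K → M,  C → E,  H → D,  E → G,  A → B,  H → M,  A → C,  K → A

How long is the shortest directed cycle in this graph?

2

For each vertex v, BFS finds the shortest path from v back to v.
The shortest such closed walk is H → C → H, length 2.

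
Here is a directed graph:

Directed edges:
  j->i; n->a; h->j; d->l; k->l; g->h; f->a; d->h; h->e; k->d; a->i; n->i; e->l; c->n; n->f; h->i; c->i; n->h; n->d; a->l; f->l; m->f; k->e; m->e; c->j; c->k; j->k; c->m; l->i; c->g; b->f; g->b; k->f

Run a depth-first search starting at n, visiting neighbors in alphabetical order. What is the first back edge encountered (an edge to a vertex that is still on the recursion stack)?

DFS from n (visiting neighbors in alphabetical order); mark gray on enter, black on exit:
n gray
  a gray
    i gray
    i black
    l gray
      l→i: i black — skip
    l black
  a black
  d gray
    h gray
      e gray
        e→l: l black — skip
      e black
      h→i: i black — skip
      j gray
        j→i: i black — skip
        k gray
          k→d: d is gray → back edge
First back edge: k → d.

k→d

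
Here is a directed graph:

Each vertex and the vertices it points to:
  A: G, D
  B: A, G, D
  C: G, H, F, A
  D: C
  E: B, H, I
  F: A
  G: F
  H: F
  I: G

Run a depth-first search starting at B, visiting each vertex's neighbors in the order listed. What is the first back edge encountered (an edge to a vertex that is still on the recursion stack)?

F->A

DFS from B (visiting each vertex's neighbors in the order listed); mark gray on enter, black on exit:
B gray
  A gray
    G gray
      F gray
        F→A: A is gray → back edge
First back edge: F → A.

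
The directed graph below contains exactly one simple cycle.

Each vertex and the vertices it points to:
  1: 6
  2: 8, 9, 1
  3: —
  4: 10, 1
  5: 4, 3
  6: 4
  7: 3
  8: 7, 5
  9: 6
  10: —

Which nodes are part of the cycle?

DFS with gray/black marking from 1:
1 gray
  6 gray
    4 gray
      10 gray
      10 black
      4→1: 1 is gray → back edge
Back edge closes the cycle 1 → 6 → 4 → 1; its vertices are {1, 4, 6}.

1, 4, 6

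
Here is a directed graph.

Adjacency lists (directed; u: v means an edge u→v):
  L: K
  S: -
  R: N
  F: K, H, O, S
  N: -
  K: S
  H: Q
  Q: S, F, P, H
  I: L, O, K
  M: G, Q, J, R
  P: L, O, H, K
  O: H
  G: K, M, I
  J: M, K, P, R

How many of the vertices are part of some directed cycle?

A vertex is on a directed cycle iff it belongs to a strongly connected component of size ≥ 2 (or has a self-loop).
The vertices on cycles are {F, G, H, J, M, O, P, Q} — 8 in total.

8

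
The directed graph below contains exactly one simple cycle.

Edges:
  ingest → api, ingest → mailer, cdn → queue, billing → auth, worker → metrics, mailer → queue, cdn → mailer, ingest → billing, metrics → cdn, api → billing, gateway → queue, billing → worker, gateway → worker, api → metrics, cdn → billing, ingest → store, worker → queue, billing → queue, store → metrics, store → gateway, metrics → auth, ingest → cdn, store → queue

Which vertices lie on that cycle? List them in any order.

cdn, worker, billing, metrics

DFS with gray/black marking from metrics:
metrics gray
  auth gray
  auth black
  cdn gray
    billing gray
      worker gray
        worker→metrics: metrics is gray → back edge
Back edge closes the cycle metrics → cdn → billing → worker → metrics; its vertices are {cdn, worker, billing, metrics}.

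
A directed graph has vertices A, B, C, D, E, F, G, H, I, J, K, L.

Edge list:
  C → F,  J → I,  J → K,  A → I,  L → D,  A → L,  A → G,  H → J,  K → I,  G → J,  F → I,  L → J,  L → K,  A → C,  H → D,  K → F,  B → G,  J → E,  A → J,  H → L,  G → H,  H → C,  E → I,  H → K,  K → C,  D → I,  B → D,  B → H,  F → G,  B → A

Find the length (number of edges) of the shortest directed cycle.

4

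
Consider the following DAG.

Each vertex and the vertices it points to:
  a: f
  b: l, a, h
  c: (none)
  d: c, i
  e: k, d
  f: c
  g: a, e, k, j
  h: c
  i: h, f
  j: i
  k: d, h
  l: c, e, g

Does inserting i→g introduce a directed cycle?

Adding i→g creates a cycle iff g can already reach i.
Path from g: g → j → i.
So g → … → i → g is a cycle.

Yes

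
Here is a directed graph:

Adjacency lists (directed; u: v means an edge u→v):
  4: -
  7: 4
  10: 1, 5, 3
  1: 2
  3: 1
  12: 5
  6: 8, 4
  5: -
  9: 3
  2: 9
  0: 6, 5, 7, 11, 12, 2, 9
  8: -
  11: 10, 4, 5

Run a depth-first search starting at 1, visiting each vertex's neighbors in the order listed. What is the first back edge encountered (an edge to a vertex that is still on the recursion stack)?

DFS from 1 (visiting each vertex's neighbors in the order listed); mark gray on enter, black on exit:
1 gray
  2 gray
    9 gray
      3 gray
        3→1: 1 is gray → back edge
First back edge: 3 → 1.

3→1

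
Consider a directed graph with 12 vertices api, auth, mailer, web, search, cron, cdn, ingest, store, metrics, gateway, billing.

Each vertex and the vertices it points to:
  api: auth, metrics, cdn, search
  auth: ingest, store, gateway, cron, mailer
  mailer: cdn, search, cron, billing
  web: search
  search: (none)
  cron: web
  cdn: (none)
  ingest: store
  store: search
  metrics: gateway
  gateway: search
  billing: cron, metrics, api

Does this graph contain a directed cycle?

DFS with white/gray/black marking, starting from api:
api gray
  auth gray
    ingest gray
      store gray
        search gray
        search black
      store black
    ingest black
    auth→store: store black — skip
    gateway gray
      gateway→search: search black — skip
    gateway black
    cron gray
      web gray
        web→search: search black — skip
      web black
    cron black
    mailer gray
      cdn gray
      cdn black
      mailer→search: search black — skip
      mailer→cron: cron black — skip
      billing gray
        billing→cron: cron black — skip
        metrics gray
          metrics→gateway: gateway black — skip
        metrics black
        billing→api: api is gray → back edge
Back edge found, so a cycle exists: api → auth → mailer → billing → api.

Yes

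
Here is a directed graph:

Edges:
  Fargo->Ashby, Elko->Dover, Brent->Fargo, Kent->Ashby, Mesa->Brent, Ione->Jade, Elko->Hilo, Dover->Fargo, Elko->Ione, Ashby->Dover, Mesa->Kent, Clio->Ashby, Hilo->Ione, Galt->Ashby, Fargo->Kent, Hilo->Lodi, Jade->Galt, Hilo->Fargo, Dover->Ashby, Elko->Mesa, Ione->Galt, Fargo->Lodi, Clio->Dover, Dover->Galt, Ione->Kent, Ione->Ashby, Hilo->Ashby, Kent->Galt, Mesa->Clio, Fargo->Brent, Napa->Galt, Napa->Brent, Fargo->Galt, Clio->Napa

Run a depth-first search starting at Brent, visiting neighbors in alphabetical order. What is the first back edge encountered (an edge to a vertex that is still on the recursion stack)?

Dover->Ashby

DFS from Brent (visiting neighbors in alphabetical order); mark gray on enter, black on exit:
Brent gray
  Fargo gray
    Ashby gray
      Dover gray
        Dover→Ashby: Ashby is gray → back edge
First back edge: Dover → Ashby.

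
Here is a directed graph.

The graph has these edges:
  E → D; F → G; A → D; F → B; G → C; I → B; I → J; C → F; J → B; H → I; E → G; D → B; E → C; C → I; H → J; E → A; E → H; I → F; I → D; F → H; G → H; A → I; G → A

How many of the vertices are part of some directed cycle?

6

A vertex is on a directed cycle iff it belongs to a strongly connected component of size ≥ 2 (or has a self-loop).
The vertices on cycles are {A, C, F, G, H, I} — 6 in total.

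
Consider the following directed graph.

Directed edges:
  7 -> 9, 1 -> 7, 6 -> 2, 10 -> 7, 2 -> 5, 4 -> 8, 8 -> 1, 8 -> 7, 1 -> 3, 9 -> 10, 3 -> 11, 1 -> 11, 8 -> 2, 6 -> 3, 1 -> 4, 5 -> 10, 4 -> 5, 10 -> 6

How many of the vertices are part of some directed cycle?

9

A vertex is on a directed cycle iff it belongs to a strongly connected component of size ≥ 2 (or has a self-loop).
The vertices on cycles are {1, 2, 4, 5, 6, 7, 8, 9, 10} — 9 in total.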